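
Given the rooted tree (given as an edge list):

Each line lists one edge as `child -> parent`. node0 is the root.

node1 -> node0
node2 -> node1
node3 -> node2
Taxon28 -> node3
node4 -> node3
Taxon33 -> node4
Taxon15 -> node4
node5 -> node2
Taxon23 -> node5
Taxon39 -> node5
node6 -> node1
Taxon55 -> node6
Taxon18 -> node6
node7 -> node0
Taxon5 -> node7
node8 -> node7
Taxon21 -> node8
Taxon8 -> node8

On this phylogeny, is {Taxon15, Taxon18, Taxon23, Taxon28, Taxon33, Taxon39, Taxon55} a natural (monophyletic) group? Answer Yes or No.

The most recent common ancestor of these taxa subtends (((Taxon28,(Taxon33,Taxon15)),(Taxon23,Taxon39)),(Taxon55,Taxon18)).
That clade has exactly 7 tips — every listed taxon and nothing else — so the group is monophyletic.

Yes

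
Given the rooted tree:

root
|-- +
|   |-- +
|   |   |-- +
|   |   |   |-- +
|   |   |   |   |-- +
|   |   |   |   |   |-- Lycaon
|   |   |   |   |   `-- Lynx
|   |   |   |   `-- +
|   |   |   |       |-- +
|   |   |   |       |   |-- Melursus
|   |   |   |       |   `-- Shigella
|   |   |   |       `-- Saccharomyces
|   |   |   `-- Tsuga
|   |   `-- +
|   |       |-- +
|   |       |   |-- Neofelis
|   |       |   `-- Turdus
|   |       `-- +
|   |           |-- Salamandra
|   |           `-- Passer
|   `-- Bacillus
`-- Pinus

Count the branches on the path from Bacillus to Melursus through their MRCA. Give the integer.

The MRCA of Bacillus and Melursus is the node subtending (((((Lycaon,Lynx),((Melursus,Shigella),Saccharomyces)),Tsuga),((Neofelis,Turdus),(Salamandra,Passer))),Bacillus).
From Bacillus up to that node: 1 branch. From Melursus up to the same node: 6 branches. Total: 1 + 6 = 7.

7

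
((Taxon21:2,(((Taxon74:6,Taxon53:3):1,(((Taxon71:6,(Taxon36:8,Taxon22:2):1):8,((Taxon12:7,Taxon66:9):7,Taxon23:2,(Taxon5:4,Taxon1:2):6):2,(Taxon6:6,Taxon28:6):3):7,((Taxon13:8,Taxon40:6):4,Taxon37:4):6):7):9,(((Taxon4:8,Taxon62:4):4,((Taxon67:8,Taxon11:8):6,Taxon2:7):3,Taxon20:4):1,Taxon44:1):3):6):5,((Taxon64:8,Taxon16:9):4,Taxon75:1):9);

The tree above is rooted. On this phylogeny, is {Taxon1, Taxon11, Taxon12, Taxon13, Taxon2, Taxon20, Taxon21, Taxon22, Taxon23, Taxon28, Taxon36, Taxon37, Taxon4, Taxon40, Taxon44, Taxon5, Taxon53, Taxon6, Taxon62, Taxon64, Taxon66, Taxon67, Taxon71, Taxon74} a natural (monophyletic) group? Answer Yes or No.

No

The MRCA of the listed taxa is the root, so the smallest clade containing them is the whole tree.
That clade also contains Taxon16, Taxon75, which are not in the proposed group, so the group is not monophyletic.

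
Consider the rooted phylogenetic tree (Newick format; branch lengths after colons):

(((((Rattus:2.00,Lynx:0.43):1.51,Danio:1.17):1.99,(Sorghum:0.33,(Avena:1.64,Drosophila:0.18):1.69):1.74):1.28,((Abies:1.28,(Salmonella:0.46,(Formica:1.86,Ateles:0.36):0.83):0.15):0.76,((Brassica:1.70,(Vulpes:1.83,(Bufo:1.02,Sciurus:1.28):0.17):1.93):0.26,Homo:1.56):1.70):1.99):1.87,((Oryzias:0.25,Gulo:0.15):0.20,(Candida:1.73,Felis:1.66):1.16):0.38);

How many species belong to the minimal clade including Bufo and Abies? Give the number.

9

The MRCA of Bufo and Abies is the node subtending ((Abies,(Salmonella,(Formica,Ateles))),((Brassica,(Vulpes,(Bufo,Sciurus))),Homo)).
That clade contains 9 terminal taxa: Abies, Ateles, Brassica, Bufo, Formica, Homo, Salmonella, Sciurus, Vulpes.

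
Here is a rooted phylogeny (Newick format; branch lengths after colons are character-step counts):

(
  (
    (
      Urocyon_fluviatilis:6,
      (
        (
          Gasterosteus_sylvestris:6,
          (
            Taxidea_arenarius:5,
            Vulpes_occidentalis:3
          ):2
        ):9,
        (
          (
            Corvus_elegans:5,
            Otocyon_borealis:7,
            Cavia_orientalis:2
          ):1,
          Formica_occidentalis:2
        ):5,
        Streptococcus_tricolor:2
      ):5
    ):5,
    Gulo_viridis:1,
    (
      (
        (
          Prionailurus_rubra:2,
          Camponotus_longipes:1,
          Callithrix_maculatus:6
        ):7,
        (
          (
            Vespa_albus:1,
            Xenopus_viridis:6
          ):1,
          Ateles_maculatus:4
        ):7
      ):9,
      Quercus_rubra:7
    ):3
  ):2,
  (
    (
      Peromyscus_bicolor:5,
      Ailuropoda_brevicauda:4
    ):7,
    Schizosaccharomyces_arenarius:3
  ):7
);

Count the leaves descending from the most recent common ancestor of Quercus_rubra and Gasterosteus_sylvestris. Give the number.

17

The MRCA of Quercus_rubra and Gasterosteus_sylvestris is the node subtending ((Urocyon_fluviatilis,((Gasterosteus_sylvestris,(Taxidea_arenarius,Vulpes_occidentalis)),((Corvus_elegans,Otocyon_borealis,Cavia_orientalis),Formica_occidentalis),Streptococcus_tricolor)),Gulo_viridis,(((Prionailurus_rubra,Camponotus_longipes,Callithrix_maculatus),((Vespa_albus,Xenopus_viridis),Ateles_maculatus)),Quercus_rubra)).
That clade contains 17 terminal taxa: Ateles_maculatus, Callithrix_maculatus, Camponotus_longipes, Cavia_orientalis, Corvus_elegans, Formica_occidentalis, Gasterosteus_sylvestris, Gulo_viridis, Otocyon_borealis, Prionailurus_rubra, Quercus_rubra, Streptococcus_tricolor, Taxidea_arenarius, Urocyon_fluviatilis, Vespa_albus, Vulpes_occidentalis, Xenopus_viridis.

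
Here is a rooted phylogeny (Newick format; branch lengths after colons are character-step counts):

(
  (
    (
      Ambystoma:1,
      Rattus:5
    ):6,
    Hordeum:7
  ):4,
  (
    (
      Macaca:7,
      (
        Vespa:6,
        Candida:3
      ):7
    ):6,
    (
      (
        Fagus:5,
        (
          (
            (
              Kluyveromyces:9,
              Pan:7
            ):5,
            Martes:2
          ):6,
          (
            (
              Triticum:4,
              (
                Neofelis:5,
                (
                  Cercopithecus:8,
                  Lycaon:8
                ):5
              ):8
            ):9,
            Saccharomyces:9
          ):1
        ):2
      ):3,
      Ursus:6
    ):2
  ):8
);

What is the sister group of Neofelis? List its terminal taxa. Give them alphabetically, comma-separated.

Cercopithecus, Lycaon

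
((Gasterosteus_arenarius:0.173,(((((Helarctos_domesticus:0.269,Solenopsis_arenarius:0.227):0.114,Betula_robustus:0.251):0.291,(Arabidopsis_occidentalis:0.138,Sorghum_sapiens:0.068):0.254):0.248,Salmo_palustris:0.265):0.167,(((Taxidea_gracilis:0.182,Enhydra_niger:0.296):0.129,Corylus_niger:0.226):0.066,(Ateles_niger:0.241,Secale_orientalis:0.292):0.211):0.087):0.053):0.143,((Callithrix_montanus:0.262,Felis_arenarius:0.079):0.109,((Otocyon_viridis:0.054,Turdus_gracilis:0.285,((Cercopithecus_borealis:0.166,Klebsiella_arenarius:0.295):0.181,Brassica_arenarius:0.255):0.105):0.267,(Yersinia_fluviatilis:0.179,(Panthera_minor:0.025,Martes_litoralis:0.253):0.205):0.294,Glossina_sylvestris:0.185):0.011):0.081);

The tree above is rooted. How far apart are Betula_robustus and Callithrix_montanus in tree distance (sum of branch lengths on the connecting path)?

The path runs Betula_robustus → … → MRCA → … → Callithrix_montanus; the MRCA is the root of the tree.
Branch lengths along that path: 0.251 + 0.291 + 0.248 + 0.167 + 0.053 + 0.143 + 0.081 + 0.109 + 0.262 = 1.605.

1.605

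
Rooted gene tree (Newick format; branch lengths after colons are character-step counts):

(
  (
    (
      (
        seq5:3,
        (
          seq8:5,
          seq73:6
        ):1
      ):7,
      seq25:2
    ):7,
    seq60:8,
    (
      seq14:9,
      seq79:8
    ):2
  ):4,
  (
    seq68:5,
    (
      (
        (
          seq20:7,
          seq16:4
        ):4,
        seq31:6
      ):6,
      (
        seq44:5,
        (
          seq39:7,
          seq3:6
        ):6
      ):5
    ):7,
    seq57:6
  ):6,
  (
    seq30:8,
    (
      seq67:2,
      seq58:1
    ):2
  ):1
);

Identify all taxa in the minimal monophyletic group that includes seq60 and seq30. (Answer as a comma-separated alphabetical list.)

seq14, seq16, seq20, seq25, seq3, seq30, seq31, seq39, seq44, seq5, seq57, seq58, seq60, seq67, seq68, seq73, seq79, seq8

Tracing seq60: it sits inside (((seq5,(seq8,seq73)),seq25),seq60,(seq14,seq79)).
Tracing seq30: it sits inside (seq30,(seq67,seq58)).
The smallest clade enclosing both is the whole tree (their MRCA is the root), so the answer is all 18 tips in alphabetical order.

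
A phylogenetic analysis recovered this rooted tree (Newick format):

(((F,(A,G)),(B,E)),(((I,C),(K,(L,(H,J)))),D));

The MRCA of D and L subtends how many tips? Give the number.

7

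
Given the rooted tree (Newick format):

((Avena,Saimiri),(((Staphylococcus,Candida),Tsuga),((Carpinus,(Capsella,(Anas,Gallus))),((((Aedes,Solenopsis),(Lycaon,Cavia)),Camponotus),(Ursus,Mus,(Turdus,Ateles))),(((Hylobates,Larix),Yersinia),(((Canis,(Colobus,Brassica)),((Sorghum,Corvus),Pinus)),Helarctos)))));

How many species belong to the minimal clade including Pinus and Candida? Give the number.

The MRCA of Pinus and Candida is the node subtending (((Staphylococcus,Candida),Tsuga),((Carpinus,(Capsella,(Anas,Gallus))),((((Aedes,Solenopsis),(Lycaon,Cavia)),Camponotus),(Ursus,Mus,(Turdus,Ateles))),(((Hylobates,Larix),Yersinia),(((Canis,(Colobus,Brassica)),((Sorghum,Corvus),Pinus)),Helarctos)))).
That clade contains 26 terminal taxa: Aedes, Anas, Ateles, Brassica, Camponotus, Candida, Canis, Capsella, Carpinus, Cavia, Colobus, Corvus, Gallus, Helarctos, Hylobates, Larix, Lycaon, Mus, Pinus, Solenopsis, Sorghum, Staphylococcus, Tsuga, Turdus, Ursus, Yersinia.

26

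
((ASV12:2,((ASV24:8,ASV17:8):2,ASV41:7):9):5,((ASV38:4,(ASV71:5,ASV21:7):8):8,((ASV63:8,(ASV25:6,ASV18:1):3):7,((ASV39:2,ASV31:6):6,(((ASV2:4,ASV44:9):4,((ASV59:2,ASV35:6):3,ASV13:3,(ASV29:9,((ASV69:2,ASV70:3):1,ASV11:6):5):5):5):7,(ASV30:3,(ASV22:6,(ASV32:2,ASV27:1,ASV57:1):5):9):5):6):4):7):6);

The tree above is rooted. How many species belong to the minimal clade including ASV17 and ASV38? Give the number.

26

The MRCA of ASV17 and ASV38 is the root, so the clade is the entire tree.
That clade contains 26 terminal taxa: ASV11, ASV12, ASV13, ASV17, ASV18, ASV2, ASV21, ASV22, ASV24, ASV25, ASV27, ASV29, ASV30, ASV31, ASV32, ASV35, ASV38, ASV39, ASV41, ASV44, ASV57, ASV59, ASV63, ASV69, ASV70, ASV71.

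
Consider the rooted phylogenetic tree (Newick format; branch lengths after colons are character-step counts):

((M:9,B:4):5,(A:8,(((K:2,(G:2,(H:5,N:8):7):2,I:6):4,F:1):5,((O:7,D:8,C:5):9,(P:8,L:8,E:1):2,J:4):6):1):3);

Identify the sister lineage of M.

M attaches to the tree at the node subtending (M,B).
The other lineage descending from that same node — the sister group — is the single tip B.

B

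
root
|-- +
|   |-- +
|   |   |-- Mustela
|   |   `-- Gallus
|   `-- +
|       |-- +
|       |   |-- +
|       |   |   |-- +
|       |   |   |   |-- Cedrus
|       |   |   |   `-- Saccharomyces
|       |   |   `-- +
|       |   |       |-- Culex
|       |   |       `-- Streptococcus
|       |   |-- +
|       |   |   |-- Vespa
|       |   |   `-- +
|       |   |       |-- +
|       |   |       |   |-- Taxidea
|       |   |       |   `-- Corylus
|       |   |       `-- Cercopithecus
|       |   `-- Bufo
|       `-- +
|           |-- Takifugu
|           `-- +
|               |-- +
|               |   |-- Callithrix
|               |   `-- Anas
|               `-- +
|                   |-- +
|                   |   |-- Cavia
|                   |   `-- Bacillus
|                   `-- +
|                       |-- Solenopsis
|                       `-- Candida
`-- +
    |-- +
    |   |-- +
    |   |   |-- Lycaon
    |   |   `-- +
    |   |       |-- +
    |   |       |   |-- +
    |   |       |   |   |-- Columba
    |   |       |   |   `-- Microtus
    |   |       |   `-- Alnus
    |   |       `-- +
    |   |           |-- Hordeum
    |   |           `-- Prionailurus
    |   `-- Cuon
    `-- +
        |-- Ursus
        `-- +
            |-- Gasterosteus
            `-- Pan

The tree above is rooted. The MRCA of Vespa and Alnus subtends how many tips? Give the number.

28

The MRCA of Vespa and Alnus is the root, so the clade is the entire tree.
That clade contains 28 terminal taxa: Alnus, Anas, Bacillus, Bufo, Callithrix, Candida, Cavia, Cedrus, Cercopithecus, Columba, Corylus, Culex, Cuon, Gallus, Gasterosteus, Hordeum, Lycaon, Microtus, Mustela, Pan, Prionailurus, Saccharomyces, Solenopsis, Streptococcus, Takifugu, Taxidea, Ursus, Vespa.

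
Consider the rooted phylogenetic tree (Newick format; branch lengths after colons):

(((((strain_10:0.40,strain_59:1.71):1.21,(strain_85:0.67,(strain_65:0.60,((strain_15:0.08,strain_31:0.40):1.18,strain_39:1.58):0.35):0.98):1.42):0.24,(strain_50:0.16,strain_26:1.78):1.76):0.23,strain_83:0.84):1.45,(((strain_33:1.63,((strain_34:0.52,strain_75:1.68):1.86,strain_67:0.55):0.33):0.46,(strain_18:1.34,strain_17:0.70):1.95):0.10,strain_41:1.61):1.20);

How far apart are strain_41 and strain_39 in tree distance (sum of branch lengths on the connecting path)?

9.06

The path runs strain_41 → … → MRCA → … → strain_39; the MRCA is the root of the tree.
Branch lengths along that path: 1.61 + 1.20 + 1.45 + 0.23 + 0.24 + 1.42 + 0.98 + 0.35 + 1.58 = 9.06.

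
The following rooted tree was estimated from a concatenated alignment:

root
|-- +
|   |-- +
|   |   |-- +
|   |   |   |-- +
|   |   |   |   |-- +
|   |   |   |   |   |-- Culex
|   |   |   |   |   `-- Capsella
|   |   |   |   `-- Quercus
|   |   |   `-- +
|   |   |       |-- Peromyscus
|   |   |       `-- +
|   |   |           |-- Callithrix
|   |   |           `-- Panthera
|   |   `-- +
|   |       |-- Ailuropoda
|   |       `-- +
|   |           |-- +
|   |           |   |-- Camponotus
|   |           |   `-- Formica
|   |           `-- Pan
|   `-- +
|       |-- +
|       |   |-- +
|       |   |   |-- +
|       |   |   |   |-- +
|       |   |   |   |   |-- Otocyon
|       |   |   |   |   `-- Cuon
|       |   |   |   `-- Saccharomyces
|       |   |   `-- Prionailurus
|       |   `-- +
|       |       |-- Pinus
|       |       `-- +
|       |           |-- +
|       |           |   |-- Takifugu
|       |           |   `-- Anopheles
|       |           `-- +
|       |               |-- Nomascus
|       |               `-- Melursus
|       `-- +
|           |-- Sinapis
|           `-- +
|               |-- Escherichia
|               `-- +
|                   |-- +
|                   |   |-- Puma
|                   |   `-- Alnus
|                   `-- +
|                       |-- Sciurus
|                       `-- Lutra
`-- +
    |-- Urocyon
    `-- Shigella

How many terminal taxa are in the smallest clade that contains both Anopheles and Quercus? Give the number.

The MRCA of Anopheles and Quercus is the node subtending (((((Culex,Capsella),Quercus),(Peromyscus,(Callithrix,Panthera))),(Ailuropoda,((Camponotus,Formica),Pan))),(((((Otocyon,Cuon),Saccharomyces),Prionailurus),(Pinus,((Takifugu,Anopheles),(Nomascus,Melursus)))),(Sinapis,(Escherichia,((Puma,Alnus),(Sciurus,Lutra)))))).
That clade contains 25 terminal taxa: Ailuropoda, Alnus, Anopheles, Callithrix, Camponotus, Capsella, Culex, Cuon, Escherichia, Formica, Lutra, Melursus, Nomascus, Otocyon, Pan, Panthera, Peromyscus, Pinus, Prionailurus, Puma, Quercus, Saccharomyces, Sciurus, Sinapis, Takifugu.

25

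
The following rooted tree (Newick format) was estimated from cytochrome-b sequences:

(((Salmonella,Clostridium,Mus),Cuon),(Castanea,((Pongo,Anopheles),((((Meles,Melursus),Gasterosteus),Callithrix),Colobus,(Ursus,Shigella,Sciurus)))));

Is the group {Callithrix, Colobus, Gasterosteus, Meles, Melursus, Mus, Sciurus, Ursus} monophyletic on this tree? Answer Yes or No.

No

The MRCA of the listed taxa is the root, so the smallest clade containing them is the whole tree.
That clade also contains Anopheles, Castanea, Clostridium, Cuon, Pongo, Salmonella, Shigella, which are not in the proposed group, so the group is not monophyletic.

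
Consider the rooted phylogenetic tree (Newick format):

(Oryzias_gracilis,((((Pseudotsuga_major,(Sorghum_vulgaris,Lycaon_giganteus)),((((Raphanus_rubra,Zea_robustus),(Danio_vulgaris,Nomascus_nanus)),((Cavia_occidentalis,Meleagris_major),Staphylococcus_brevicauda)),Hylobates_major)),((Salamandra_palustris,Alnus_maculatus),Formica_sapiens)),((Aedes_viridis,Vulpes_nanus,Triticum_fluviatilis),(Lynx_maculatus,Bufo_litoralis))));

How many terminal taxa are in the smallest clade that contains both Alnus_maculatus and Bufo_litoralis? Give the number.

19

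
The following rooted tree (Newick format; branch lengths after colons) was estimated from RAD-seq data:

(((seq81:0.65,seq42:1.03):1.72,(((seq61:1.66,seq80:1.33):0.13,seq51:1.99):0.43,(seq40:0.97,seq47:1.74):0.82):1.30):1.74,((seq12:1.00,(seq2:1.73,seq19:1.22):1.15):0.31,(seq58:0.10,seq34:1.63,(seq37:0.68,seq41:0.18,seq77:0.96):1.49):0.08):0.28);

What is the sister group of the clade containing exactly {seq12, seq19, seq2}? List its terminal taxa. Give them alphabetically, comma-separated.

seq34, seq37, seq41, seq58, seq77

The clade containing exactly {seq12, seq19, seq2} attaches to the tree at the node subtending ((seq12,(seq2,seq19)),(seq58,seq34,(seq37,seq41,seq77))).
The other lineage descending from that same node — the sister group — is (seq58,seq34,(seq37,seq41,seq77)); its 5 tips in alphabetical order are the answer.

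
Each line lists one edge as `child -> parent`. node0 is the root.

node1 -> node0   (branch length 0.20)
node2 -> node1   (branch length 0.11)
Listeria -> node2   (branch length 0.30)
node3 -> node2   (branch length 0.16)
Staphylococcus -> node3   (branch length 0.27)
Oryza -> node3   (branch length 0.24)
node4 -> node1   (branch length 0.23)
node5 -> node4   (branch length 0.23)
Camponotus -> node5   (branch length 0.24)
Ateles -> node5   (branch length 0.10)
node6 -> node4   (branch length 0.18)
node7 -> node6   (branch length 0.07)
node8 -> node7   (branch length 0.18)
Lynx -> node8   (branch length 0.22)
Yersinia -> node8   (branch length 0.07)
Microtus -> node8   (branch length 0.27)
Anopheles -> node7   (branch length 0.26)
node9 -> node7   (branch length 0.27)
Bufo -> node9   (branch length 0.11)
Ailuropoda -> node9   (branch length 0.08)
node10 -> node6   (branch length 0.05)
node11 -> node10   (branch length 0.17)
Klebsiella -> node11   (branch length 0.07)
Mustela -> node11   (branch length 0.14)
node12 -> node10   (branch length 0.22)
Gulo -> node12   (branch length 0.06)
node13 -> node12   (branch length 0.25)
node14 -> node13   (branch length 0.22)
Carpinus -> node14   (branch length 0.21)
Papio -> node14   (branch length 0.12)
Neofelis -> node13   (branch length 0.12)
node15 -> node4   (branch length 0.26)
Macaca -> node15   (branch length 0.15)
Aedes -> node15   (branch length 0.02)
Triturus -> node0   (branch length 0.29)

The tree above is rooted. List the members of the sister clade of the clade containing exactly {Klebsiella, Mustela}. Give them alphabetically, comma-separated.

Carpinus, Gulo, Neofelis, Papio

The clade containing exactly {Klebsiella, Mustela} attaches to the tree at the node subtending ((Klebsiella,Mustela),(Gulo,((Carpinus,Papio),Neofelis))).
The other lineage descending from that same node — the sister group — is (Gulo,((Carpinus,Papio),Neofelis)); its 4 tips in alphabetical order are the answer.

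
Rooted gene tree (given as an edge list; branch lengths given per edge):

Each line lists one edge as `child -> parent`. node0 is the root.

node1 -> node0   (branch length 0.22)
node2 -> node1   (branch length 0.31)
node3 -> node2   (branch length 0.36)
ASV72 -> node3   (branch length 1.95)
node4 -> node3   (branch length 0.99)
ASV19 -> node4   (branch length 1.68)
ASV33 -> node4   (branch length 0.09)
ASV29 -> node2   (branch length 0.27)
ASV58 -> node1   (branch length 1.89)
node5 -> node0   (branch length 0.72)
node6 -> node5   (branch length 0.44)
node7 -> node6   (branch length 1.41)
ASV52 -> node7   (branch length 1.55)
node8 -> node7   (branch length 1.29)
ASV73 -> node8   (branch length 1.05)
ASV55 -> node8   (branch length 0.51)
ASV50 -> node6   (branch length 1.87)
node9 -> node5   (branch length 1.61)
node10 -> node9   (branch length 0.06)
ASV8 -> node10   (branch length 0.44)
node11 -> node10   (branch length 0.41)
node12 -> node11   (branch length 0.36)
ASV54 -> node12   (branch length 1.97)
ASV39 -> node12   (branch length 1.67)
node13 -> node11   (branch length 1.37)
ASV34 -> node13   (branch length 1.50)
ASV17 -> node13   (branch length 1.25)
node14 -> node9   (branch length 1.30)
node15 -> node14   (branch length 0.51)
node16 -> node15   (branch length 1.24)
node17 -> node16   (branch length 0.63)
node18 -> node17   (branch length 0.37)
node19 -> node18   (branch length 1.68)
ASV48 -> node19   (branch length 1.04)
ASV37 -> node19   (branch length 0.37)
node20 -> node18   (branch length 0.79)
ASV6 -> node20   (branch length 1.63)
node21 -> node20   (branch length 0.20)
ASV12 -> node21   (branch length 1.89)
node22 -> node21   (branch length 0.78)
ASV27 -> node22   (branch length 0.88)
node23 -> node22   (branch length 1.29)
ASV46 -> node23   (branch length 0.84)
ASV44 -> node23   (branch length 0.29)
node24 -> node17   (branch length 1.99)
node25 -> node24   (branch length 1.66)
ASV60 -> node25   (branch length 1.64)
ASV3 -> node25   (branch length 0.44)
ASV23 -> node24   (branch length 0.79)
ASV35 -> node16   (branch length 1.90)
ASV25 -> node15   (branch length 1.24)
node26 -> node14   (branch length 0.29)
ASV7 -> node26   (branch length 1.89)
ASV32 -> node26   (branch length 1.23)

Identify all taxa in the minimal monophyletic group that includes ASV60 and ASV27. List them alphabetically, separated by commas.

ASV12, ASV23, ASV27, ASV3, ASV37, ASV44, ASV46, ASV48, ASV6, ASV60

Tracing ASV60: it sits inside (ASV60,ASV3).
Tracing ASV27: it sits inside (ASV27,(ASV46,ASV44)).
The smallest clade enclosing both is (((ASV48,ASV37),(ASV6,(ASV12,(ASV27,(ASV46,ASV44))))),((ASV60,ASV3),ASV23)); the answer is its 10 terminal taxa in alphabetical order.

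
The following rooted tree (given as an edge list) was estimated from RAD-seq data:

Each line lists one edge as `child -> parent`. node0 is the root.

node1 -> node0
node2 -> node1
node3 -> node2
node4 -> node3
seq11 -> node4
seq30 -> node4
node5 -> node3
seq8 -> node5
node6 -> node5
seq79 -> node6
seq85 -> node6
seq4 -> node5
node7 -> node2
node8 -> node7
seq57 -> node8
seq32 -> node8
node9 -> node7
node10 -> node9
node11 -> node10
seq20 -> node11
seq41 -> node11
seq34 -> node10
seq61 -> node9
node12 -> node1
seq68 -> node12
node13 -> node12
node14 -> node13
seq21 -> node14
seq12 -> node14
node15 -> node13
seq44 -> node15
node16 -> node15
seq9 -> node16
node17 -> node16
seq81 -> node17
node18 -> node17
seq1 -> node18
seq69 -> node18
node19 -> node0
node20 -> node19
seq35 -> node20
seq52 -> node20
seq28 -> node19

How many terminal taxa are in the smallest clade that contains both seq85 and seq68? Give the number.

20

The MRCA of seq85 and seq68 is the node subtending ((((seq11,seq30),(seq8,(seq79,seq85),seq4)),((seq57,seq32),(((seq20,seq41),seq34),seq61))),(seq68,((seq21,seq12),(seq44,(seq9,(seq81,(seq1,seq69))))))).
That clade contains 20 terminal taxa: seq1, seq11, seq12, seq20, seq21, seq30, seq32, seq34, seq4, seq41, seq44, seq57, seq61, seq68, seq69, seq79, seq8, seq81, seq85, seq9.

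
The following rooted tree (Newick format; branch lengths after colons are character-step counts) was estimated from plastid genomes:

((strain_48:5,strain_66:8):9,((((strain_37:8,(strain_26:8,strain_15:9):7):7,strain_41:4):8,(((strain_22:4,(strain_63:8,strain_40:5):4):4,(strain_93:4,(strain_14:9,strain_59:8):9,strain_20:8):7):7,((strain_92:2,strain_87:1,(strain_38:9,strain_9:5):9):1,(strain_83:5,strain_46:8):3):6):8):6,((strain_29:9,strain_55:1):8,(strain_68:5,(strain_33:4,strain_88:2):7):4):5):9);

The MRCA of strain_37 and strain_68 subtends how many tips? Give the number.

22

The MRCA of strain_37 and strain_68 is the node subtending ((((strain_37,(strain_26,strain_15)),strain_41),(((strain_22,(strain_63,strain_40)),(strain_93,(strain_14,strain_59),strain_20)),((strain_92,strain_87,(strain_38,strain_9)),(strain_83,strain_46)))),((strain_29,strain_55),(strain_68,(strain_33,strain_88)))).
That clade contains 22 terminal taxa: strain_14, strain_15, strain_20, strain_22, strain_26, strain_29, strain_33, strain_37, strain_38, strain_40, strain_41, strain_46, strain_55, strain_59, strain_63, strain_68, strain_83, strain_87, strain_88, strain_9, strain_92, strain_93.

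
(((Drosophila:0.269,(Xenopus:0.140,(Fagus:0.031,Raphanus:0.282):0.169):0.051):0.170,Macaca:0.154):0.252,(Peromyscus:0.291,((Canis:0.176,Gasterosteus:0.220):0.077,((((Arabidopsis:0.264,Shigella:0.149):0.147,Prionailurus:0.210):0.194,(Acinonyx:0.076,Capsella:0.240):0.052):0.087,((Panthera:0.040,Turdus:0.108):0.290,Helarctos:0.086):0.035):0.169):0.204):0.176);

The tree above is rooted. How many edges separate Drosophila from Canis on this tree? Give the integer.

The MRCA of Drosophila and Canis is the root of the tree.
From Drosophila up to that node: 3 branches. From Canis up to the same node: 4 branches. Total: 3 + 4 = 7.

7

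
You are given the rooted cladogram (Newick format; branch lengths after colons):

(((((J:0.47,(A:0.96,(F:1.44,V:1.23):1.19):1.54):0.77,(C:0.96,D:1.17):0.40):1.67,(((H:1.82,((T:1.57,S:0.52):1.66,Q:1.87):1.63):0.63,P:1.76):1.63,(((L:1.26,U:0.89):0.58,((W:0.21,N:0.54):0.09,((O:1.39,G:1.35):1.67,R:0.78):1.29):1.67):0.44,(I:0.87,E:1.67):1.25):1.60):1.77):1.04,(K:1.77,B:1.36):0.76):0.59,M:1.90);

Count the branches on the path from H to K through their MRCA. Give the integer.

The MRCA of H and K is the node subtending ((((J,(A,(F,V))),(C,D)),(((H,((T,S),Q)),P),(((L,U),((W,N),((O,G),R))),(I,E)))),(K,B)).
From H up to that node: 5 branches. From K up to the same node: 2 branches. Total: 5 + 2 = 7.

7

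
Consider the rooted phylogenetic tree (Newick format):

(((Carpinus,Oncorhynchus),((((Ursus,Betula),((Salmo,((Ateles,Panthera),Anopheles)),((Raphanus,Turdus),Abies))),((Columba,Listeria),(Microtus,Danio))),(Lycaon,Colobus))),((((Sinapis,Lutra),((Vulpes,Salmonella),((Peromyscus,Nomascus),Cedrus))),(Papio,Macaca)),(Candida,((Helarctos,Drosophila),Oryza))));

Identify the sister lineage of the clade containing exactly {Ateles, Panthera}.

The clade containing exactly {Ateles, Panthera} attaches to the tree at the node subtending ((Ateles,Panthera),Anopheles).
The other lineage descending from that same node — the sister group — is the single tip Anopheles.

Anopheles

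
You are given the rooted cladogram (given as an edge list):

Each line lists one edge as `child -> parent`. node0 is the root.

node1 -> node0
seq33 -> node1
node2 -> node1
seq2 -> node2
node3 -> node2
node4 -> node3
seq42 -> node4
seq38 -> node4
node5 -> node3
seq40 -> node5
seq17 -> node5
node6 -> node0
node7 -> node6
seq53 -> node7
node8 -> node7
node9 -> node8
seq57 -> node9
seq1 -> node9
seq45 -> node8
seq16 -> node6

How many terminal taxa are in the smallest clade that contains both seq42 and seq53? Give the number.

11

The MRCA of seq42 and seq53 is the root, so the clade is the entire tree.
That clade contains 11 terminal taxa: seq1, seq16, seq17, seq2, seq33, seq38, seq40, seq42, seq45, seq53, seq57.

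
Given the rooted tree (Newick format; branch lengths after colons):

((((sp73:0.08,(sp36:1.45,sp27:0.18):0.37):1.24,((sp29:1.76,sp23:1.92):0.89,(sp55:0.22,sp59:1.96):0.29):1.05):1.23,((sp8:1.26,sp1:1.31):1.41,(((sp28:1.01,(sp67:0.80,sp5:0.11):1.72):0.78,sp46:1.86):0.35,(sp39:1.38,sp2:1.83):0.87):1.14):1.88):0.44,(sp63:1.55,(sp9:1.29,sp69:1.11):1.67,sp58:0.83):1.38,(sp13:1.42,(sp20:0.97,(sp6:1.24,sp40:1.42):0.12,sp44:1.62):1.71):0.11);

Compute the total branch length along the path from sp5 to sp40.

The path runs sp5 → … → MRCA → … → sp40; the MRCA is the root of the tree.
Branch lengths along that path: 0.11 + 1.72 + 0.78 + 0.35 + 1.14 + 1.88 + 0.44 + 0.11 + 1.71 + 0.12 + 1.42 = 9.78.

9.78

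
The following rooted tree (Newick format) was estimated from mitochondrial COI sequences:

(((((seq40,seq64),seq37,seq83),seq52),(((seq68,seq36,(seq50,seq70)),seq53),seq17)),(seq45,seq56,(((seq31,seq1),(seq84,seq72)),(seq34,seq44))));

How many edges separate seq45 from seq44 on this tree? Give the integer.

The MRCA of seq45 and seq44 is the node subtending (seq45,seq56,(((seq31,seq1),(seq84,seq72)),(seq34,seq44))).
From seq45 up to that node: 1 branch. From seq44 up to the same node: 3 branches. Total: 1 + 3 = 4.

4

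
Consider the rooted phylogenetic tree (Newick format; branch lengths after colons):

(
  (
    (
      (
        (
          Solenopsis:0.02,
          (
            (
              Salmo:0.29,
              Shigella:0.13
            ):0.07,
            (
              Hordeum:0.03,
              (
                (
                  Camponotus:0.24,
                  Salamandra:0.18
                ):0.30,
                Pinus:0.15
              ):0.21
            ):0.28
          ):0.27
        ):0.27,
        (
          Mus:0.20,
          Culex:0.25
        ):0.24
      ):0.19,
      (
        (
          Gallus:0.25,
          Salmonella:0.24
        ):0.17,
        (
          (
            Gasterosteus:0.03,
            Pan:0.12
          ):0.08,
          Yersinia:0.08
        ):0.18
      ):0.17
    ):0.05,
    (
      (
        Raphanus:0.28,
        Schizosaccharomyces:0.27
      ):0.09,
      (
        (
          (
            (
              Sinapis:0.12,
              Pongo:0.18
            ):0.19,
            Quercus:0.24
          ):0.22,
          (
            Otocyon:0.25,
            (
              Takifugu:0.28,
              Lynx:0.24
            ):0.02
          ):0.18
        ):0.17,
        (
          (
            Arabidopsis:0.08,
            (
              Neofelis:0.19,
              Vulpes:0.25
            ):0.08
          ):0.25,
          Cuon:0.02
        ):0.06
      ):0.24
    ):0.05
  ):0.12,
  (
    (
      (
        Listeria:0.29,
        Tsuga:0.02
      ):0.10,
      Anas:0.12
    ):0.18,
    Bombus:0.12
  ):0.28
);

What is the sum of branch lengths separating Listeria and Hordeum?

The path runs Listeria → … → MRCA → … → Hordeum; the MRCA is the root of the tree.
Branch lengths along that path: 0.29 + 0.10 + 0.18 + 0.28 + 0.12 + 0.05 + 0.19 + 0.27 + 0.27 + 0.28 + 0.03 = 2.06.

2.06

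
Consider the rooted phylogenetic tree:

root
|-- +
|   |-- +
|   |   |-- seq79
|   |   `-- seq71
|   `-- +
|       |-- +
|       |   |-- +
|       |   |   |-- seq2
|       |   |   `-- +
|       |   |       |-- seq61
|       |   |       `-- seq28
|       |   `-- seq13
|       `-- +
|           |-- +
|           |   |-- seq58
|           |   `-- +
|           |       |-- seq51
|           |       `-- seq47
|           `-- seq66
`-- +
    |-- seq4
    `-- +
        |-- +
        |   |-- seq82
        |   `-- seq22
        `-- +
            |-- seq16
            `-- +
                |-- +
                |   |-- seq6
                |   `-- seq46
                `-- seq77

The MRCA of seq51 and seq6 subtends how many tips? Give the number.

17

The MRCA of seq51 and seq6 is the root, so the clade is the entire tree.
That clade contains 17 terminal taxa: seq13, seq16, seq2, seq22, seq28, seq4, seq46, seq47, seq51, seq58, seq6, seq61, seq66, seq71, seq77, seq79, seq82.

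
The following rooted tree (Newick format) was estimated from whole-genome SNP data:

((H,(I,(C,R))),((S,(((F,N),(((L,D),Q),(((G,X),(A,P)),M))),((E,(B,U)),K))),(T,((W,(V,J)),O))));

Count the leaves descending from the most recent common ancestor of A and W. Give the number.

20

The MRCA of A and W is the node subtending ((S,(((F,N),(((L,D),Q),(((G,X),(A,P)),M))),((E,(B,U)),K))),(T,((W,(V,J)),O))).
That clade contains 20 terminal taxa: A, B, D, E, F, G, J, K, L, M, N, O, P, Q, S, T, U, V, W, X.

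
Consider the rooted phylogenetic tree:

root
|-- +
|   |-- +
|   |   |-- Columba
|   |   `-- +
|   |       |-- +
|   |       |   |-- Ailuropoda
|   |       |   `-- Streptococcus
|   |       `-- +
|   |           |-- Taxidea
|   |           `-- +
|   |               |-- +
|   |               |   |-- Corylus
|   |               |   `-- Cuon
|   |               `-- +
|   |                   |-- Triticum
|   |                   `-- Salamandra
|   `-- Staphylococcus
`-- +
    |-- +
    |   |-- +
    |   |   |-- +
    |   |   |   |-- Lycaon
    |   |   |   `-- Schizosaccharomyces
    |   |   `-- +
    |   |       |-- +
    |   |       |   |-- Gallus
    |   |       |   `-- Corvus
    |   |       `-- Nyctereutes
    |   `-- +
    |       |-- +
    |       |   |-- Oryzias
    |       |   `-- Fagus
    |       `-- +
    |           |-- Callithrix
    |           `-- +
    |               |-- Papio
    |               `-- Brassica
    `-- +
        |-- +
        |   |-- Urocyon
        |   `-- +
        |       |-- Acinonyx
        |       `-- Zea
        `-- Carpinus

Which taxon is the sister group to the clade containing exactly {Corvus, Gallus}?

Nyctereutes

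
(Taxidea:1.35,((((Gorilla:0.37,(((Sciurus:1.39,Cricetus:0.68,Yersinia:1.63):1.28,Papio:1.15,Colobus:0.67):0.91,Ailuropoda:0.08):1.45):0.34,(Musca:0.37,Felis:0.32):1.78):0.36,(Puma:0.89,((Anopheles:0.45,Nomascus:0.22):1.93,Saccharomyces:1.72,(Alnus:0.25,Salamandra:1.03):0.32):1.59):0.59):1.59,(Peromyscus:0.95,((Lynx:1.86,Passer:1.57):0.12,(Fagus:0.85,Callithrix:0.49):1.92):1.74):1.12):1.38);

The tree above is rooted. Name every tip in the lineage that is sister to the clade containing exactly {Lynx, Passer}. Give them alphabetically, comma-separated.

Callithrix, Fagus

The clade containing exactly {Lynx, Passer} attaches to the tree at the node subtending ((Lynx,Passer),(Fagus,Callithrix)).
The other lineage descending from that same node — the sister group — is (Fagus,Callithrix); its 2 tips in alphabetical order are the answer.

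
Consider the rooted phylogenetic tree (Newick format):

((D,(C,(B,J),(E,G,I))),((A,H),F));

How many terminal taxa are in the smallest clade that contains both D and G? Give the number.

7

The MRCA of D and G is the node subtending (D,(C,(B,J),(E,G,I))).
That clade contains 7 terminal taxa: B, C, D, E, G, I, J.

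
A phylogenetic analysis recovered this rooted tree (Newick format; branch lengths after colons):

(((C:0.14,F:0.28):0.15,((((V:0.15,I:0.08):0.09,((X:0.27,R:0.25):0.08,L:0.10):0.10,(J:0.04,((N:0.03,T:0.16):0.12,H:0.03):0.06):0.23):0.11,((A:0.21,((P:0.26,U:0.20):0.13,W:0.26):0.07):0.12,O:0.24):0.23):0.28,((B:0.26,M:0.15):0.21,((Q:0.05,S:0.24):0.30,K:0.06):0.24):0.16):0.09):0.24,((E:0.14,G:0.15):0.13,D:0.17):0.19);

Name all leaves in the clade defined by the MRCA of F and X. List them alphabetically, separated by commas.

A, B, C, F, H, I, J, K, L, M, N, O, P, Q, R, S, T, U, V, W, X

Tracing F: it sits inside (C,F).
Tracing X: it sits inside (X,R).
The smallest clade enclosing both is ((C,F),((((V,I),((X,R),L),(J,((N,T),H))),((A,((P,U),W)),O)),((B,M),((Q,S),K)))); the answer is its 21 terminal taxa in alphabetical order.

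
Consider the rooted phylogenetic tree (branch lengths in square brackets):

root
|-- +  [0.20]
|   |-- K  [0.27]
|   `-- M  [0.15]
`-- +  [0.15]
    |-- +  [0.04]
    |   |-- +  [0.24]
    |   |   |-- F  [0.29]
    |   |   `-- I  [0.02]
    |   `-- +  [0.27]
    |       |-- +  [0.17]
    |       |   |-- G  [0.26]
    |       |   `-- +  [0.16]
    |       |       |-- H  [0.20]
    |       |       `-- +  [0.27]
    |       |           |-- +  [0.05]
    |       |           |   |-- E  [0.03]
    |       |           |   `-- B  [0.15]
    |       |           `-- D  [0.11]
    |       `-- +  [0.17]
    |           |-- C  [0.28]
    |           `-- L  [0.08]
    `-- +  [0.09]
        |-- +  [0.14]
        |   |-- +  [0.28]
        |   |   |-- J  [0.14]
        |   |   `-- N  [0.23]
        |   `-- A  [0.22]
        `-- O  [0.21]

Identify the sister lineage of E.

E attaches to the tree at the node subtending (E,B).
The other lineage descending from that same node — the sister group — is the single tip B.

B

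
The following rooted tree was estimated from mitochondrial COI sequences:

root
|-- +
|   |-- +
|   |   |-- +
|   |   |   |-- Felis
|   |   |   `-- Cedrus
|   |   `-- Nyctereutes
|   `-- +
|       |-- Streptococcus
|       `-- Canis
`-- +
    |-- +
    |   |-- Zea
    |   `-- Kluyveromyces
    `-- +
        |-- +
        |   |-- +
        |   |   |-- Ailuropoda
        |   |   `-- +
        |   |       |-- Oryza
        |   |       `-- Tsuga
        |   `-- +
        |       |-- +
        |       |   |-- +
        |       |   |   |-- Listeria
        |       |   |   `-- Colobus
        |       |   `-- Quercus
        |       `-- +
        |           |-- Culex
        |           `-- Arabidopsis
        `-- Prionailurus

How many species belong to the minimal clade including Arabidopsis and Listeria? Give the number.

The MRCA of Arabidopsis and Listeria is the node subtending (((Listeria,Colobus),Quercus),(Culex,Arabidopsis)).
That clade contains 5 terminal taxa: Arabidopsis, Colobus, Culex, Listeria, Quercus.

5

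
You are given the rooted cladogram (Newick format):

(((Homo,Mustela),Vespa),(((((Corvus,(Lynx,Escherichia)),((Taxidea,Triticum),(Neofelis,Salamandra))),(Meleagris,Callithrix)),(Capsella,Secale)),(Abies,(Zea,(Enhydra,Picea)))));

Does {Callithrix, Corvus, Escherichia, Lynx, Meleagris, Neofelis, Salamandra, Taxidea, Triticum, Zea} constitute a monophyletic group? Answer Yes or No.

No

The MRCA of the listed taxa subtends (((((Corvus,(Lynx,Escherichia)),((Taxidea,Triticum),(Neofelis,Salamandra))),(Meleagris,Callithrix)),(Capsella,Secale)),(Abies,(Zea,(Enhydra,Picea)))).
That clade also contains Abies, Capsella, Enhydra, Picea, Secale, which are not in the proposed group, so the group is not monophyletic.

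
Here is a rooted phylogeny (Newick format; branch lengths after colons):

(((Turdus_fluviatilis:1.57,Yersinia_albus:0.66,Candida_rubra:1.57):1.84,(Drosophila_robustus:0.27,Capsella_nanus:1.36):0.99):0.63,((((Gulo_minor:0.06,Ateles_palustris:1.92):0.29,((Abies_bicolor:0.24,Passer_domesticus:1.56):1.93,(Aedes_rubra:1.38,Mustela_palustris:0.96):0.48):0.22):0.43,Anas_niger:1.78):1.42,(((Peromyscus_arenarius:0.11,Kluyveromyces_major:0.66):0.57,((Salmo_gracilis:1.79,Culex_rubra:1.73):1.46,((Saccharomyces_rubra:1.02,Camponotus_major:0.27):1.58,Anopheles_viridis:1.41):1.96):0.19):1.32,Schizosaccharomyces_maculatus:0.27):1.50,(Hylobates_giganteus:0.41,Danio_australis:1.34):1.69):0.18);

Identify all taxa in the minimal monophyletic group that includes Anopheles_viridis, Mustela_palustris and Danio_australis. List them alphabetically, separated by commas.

Tracing Anopheles_viridis: it sits inside ((Saccharomyces_rubra,Camponotus_major),Anopheles_viridis).
Tracing Mustela_palustris: it sits inside (Aedes_rubra,Mustela_palustris).
Tracing Danio_australis: it sits inside (Hylobates_giganteus,Danio_australis).
The smallest clade enclosing all 3 is ((((Gulo_minor,Ateles_palustris),((Abies_bicolor,Passer_domesticus),(Aedes_rubra,Mustela_palustris))),Anas_niger),(((Peromyscus_arenarius,Kluyveromyces_major),((Salmo_gracilis,Culex_rubra),((Saccharomyces_rubra,Camponotus_major),Anopheles_viridis))),Schizosaccharomyces_maculatus),(Hylobates_giganteus,Danio_australis)); the answer is its 17 terminal taxa in alphabetical order.

Abies_bicolor, Aedes_rubra, Anas_niger, Anopheles_viridis, Ateles_palustris, Camponotus_major, Culex_rubra, Danio_australis, Gulo_minor, Hylobates_giganteus, Kluyveromyces_major, Mustela_palustris, Passer_domesticus, Peromyscus_arenarius, Saccharomyces_rubra, Salmo_gracilis, Schizosaccharomyces_maculatus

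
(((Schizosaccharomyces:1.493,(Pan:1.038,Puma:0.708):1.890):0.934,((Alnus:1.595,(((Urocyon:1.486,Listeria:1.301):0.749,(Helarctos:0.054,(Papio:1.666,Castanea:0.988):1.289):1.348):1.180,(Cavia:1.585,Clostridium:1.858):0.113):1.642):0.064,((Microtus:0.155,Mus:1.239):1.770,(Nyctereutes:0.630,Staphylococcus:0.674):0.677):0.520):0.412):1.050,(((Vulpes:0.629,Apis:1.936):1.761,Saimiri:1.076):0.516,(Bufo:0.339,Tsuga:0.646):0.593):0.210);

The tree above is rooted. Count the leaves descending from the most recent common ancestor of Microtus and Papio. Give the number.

The MRCA of Microtus and Papio is the node subtending ((Alnus,(((Urocyon,Listeria),(Helarctos,(Papio,Castanea))),(Cavia,Clostridium))),((Microtus,Mus),(Nyctereutes,Staphylococcus))).
That clade contains 12 terminal taxa: Alnus, Castanea, Cavia, Clostridium, Helarctos, Listeria, Microtus, Mus, Nyctereutes, Papio, Staphylococcus, Urocyon.

12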